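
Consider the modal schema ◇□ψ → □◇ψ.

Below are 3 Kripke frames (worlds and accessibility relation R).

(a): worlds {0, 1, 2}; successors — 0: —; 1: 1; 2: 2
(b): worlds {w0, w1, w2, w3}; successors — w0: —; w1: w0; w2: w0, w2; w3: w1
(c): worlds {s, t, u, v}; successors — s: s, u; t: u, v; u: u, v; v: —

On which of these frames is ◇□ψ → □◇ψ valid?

(a)

This is the axiom for convergence; its first-order frame correspondent is ∀x ∀y ∀z (Rxy ∧ Rxz → ∃w (Ryw ∧ Rzw)).
(a): ✓.
(b): fails — Rw1w0 and Rw1w0 but w0 and w0 have no common successor.
(c): fails — Rtv and Rtv but v and v have no common successor.
Valid on: (a).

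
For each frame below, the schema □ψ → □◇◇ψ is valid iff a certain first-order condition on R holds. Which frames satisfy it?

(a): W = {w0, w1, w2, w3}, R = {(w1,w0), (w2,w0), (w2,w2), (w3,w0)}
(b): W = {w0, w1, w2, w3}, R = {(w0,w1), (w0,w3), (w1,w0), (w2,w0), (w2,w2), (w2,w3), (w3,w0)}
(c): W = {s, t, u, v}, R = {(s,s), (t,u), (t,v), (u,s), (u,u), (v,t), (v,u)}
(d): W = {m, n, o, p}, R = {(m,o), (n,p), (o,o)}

This is the axiom for a generalized confluence (Geach) condition; its first-order frame correspondent is ∀x ∀z (xRz → ∃w (xRw ∧ zR²w)).
(a): fails — w1Rw0 but no w with w1Rw and w0R²w.
(b): satisfies the condition.
(c): satisfies the condition.
(d): fails — nRp but no w with nRw and pR²w.

(b), (c)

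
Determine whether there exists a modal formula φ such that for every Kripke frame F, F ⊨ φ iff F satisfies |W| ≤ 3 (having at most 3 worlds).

Any modally definable frame class is closed under disjoint unions.
Any modal formula valid on each of 4 disjoint one-world frames is valid on their disjoint union (validity is preserved under disjoint unions). Each one-world frame has |W|=1≤3, but the union has |W|=4.
So no modal formula (or set of formulas) defines exactly the |W|≤3 frames.

No — not modally definable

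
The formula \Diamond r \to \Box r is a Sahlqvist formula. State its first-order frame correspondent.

This schema is the CD axiom.
Its frame correspondent is partial functionality — \forall x \forall y \forall z (Rxy \wedge Rxz \to y = z).

partial functionality: \forall x \forall y \forall z (Rxy \wedge Rxz \to y = z)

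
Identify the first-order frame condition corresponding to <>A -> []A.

Suppose ◇A→□A is valid. Take Rxy, Rxz and set V(A)={y}. Then ◇A at x, so □A at x, so A at z, i.e. z=y.

partial functionality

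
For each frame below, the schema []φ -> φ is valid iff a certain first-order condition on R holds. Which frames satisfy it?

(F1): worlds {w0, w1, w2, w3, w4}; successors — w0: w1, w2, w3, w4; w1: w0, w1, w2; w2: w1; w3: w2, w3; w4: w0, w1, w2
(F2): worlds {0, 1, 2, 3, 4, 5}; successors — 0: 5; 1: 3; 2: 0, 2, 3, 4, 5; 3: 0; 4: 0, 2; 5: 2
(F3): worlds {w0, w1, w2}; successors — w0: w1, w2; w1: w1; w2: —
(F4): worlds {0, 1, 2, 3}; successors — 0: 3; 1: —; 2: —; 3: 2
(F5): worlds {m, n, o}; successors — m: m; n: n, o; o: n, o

(F5)

Frame correspondent (Sahlqvist): forall x Rxx — i.e. reflexivity.
(F1): fails — world w0 does not see itself.
(F2): fails — world 0 does not see itself.
(F3): fails — world w0 does not see itself.
(F4): fails — world 0 does not see itself.
(F5): ✓.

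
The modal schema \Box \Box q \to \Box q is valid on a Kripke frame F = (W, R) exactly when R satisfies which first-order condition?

Suppose □□q→□q is valid. Take Rxy and set V(q)={w : xR²w}. Then □□q at x, so □q at x, so q at y, i.e. ∃z(Rxz∧Rzy).
The converse is a direct semantic check.
Frame condition: \forall x \forall y (Rxy \to \exists z (Rxz \wedge Rzy)).

density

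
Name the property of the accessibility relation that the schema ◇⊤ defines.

◇⊤ holds at w iff w has a successor, so frame-validity of ◇⊤ is exactly seriality. Equivalently via □A → ◇A:
Suppose □A→◇A is valid. At any x set V(A)=W. Then □A at x, so ◇A at x, so x has a successor.

seriality: ∀x ∃y Rxy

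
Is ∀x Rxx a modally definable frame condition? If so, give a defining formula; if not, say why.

Yes: it is reflexivity, defined by the T schema □p → p.

Yes, by □p → p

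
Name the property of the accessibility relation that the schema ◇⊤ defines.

◇⊤ holds at w iff w has a successor, so frame-validity of ◇⊤ is exactly seriality. Equivalently via □ψ → ◇ψ:
Suppose □ψ→◇ψ is valid. At any x set V(ψ)=W. Then □ψ at x, so ◇ψ at x, so x has a successor.

seriality: ∀x ∃y Rxy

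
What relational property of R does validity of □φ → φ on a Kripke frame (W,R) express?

This schema is the T axiom.
Its frame correspondent is reflexivity — ∀x Rxx.

Reflexivity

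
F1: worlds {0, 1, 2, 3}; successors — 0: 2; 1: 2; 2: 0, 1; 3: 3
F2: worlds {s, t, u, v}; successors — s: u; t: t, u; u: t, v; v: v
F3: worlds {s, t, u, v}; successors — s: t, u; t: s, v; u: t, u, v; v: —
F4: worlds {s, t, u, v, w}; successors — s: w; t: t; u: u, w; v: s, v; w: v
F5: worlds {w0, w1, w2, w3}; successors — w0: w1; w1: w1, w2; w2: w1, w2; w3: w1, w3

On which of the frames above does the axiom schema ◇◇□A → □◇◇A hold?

Frame correspondent (Sahlqvist): ∀x ∀y ∀z ((xR²y ∧ xRz) → ∃w (yRw ∧ zR²w)) — i.e. a generalized confluence (Geach) condition.
F1: condition met.
F2: fails — uR²t, uRv but no w with tRw and vR²w.
F3: fails — sR²t, sRt but no w with tRw and tR²w.
F4: fails — uR²u, uRw but no w* with uRw* and wR²w*.
F5: condition met.

F1, F5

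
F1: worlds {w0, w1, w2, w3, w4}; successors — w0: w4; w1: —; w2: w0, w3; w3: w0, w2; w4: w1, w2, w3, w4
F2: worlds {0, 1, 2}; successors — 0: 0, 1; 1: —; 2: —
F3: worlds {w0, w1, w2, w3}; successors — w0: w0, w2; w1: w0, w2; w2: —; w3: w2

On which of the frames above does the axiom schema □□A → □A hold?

F2

This is the axiom for density; its first-order frame correspondent is ∀x ∀y (Rxy → ∃z (Rxz ∧ Rzy)).
F1: fails — Rw3w2 but no z with Rw3z and Rzw2.
F2: condition met.
F3: fails — Rw3w2 but no z with Rw3z and Rzw2.
Valid on: F2.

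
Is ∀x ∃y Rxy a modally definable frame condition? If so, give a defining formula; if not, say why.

This is a Sahlqvist condition; the D axiom □p → ◇p defines it.

Yes — defined by □p → ◇p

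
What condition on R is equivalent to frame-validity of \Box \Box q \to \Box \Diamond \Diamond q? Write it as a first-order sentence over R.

This is a Sahlqvist (Geach-type) schema ◇^0□^2q → □^1◇^2q.
First-order correspondent: \forall x \forall z (xRz \to \exists w (x R^2 w \wedge z R^2 w)).

\forall x \forall z (xRz \to \exists w (x R^2 w \wedge z R^2 w))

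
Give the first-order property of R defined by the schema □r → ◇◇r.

∀x ∃w (xRw ∧ xR²w)

This is a Sahlqvist (Geach-type) schema ◇^0□^1r → □^0◇^2r.
Minimal-valuation argument: fix x; take any y with xR^0y and any z with xR^0z. Set V(r) to the set of worlds R-reachable from y in exactly 1 step. Then □^1r holds at y, so the antecedent holds at x; validity forces ◇^2r at z, giving a w with zR^2w and yR^1w.
First-order correspondent: ∀x ∃w (xRw ∧ xR²w).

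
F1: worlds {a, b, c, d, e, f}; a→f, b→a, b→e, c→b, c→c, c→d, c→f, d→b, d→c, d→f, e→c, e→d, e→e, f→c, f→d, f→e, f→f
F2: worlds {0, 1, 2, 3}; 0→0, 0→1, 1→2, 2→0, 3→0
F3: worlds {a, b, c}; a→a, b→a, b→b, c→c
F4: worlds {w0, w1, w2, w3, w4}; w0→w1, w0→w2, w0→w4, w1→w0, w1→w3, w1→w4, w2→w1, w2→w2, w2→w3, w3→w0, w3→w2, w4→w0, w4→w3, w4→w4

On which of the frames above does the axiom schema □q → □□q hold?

F3

Frame correspondent (Sahlqvist): ∀x ∀y ∀z (Rxy ∧ Ryz → Rxz) — i.e. transitivity.
F1: fails — Rdc and Rcd but not Rdd.
F2: fails — R12 and R20 but not R10.
F3: holds.
F4: fails — Rw1w0 and Rw0w1 but not Rw1w1.
Valid on: F3.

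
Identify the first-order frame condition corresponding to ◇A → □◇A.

The Euclidean property

Suppose ◇A→□◇A is valid. Take Rxy, Rxz and set V(A)={y}. Then ◇A at x, so □◇A at x, so ◇A at z, so some w with Rzw has A; w=y, i.e. Rzy. By symmetry of the argument, Ryz.
Conversely, on a frame with the Euclidean property the schema holds at every world under every valuation.
So the correspondent is the Euclidean property.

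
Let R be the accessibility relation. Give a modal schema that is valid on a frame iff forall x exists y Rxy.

This is seriality; the standard corresponding axiom is D: □s → ◇s.
Suppose □s→◇s is valid. At any x set V(s)=W. Then □s at x, so ◇s at x, so x has a successor.

□s → ◇s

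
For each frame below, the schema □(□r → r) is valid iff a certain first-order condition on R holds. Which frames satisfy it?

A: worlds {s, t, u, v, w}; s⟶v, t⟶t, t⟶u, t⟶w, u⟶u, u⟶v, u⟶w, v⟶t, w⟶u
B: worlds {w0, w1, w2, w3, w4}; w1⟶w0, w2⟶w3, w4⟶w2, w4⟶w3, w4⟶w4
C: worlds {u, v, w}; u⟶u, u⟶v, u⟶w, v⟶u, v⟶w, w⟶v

Frame correspondent (Sahlqvist): ∀x ∀y (Rxy → Ryy) — i.e. shift-reflexivity.
A: fails — Ruv but not Rvv.
B: fails — Rw1w0 but not Rw0w0.
C: fails — Ruv but not Rvv.
Valid on no frame.

none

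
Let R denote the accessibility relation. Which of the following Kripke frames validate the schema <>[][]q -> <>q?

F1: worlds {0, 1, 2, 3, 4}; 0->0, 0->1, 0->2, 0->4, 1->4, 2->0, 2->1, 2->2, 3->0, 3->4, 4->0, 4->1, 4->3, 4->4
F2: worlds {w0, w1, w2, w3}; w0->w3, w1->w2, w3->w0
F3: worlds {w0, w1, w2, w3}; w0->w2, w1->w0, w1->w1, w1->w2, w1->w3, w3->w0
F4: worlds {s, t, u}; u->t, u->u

Frame correspondent (Sahlqvist): forall x forall y (xRy -> exists w (y R^2 w & xRw)) — i.e. a generalized confluence (Geach) condition.
F1: satisfies the condition.
F2: fails — w1Rw2 but no w with w2R²w and w1Rw.
F3: fails — w0Rw2 but no w with w2R²w and w0Rw.
F4: fails — uRt but no w with tR²w and uRw.
Valid on: F1.

F1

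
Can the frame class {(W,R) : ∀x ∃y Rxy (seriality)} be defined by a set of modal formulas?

Yes, by □p → ◇p

This is a Sahlqvist condition; the D axiom □p → ◇p defines it.
Suppose □p→◇p is valid. At any x set V(p)=W. Then □p at x, so ◇p at x, so x has a successor.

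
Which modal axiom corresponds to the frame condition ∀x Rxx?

□p → p

This is reflexivity; the standard corresponding axiom is T: □p → p.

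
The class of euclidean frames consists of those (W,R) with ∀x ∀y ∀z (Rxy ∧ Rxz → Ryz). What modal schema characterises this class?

◇s → □◇s

A defining formula is ◇s → □◇s (the 5 axiom).
Suppose ◇s→□◇s is valid. Take Rxy, Rxz and set V(s)={y}. Then ◇s at x, so □◇s at x, so ◇s at z, so some w with Rzw has s; w=y, i.e. Rzy. By symmetry of the argument, Ryz.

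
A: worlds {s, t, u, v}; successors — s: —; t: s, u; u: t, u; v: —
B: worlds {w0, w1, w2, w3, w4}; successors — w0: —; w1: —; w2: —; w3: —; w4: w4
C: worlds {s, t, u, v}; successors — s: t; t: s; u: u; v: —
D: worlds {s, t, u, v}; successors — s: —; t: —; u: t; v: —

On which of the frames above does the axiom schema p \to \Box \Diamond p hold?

B, C

This is the axiom for symmetry; its first-order frame correspondent is \forall x \forall y (Rxy \to Ryx).
A: fails — Rts but not Rst.
B: ✓.
C: ✓.
D: fails — Rut but not Rtu.
Valid on: B, C.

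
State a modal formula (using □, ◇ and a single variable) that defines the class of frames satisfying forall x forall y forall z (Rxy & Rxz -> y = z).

◇ψ → □ψ

This is partial functionality; the standard corresponding axiom is CD: ◇ψ → □ψ.
Suppose ◇ψ→□ψ is valid. Take Rxy, Rxz and set V(ψ)={y}. Then ◇ψ at x, so □ψ at x, so ψ at z, i.e. z=y.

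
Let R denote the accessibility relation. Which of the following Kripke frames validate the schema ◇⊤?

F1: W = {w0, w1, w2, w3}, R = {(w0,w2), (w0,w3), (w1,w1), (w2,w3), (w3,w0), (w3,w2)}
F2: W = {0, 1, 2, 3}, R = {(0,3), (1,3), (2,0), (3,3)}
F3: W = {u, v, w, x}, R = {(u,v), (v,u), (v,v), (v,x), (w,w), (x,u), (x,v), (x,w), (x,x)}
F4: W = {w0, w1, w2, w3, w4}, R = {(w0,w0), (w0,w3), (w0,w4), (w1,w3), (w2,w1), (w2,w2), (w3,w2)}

This is the axiom for seriality; its first-order frame correspondent is ∀x ∃y Rxy.
F1: condition met.
F2: condition met.
F3: condition met.
F4: fails — world w4 has no successor.
Valid on: F1, F2, F3.

F1, F2, F3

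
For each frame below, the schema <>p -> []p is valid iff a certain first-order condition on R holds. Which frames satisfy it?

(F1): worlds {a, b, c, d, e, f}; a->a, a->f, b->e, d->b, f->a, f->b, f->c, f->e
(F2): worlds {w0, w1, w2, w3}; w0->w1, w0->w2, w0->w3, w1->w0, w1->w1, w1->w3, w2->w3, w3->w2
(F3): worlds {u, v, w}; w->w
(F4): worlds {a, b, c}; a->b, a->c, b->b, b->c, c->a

The schema corresponds to partial functionality: forall x forall y forall z (Rxy & Rxz -> y = z).
(F1): fails — a sees both a and f.
(F2): fails — w0 sees both w1 and w2.
(F3): ✓.
(F4): fails — a sees both b and c.
Valid on: (F3).

(F3)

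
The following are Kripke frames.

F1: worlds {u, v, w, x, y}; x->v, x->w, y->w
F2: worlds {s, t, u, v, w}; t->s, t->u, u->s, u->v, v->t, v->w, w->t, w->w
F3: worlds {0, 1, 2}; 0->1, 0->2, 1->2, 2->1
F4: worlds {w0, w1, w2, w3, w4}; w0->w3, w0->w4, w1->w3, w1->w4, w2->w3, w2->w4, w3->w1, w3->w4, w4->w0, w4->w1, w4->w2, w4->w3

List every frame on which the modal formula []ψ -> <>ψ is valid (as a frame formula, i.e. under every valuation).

Frame correspondent (Sahlqvist): forall x exists y Rxy — i.e. seriality.
F1: fails — world u has no successor.
F2: fails — world s has no successor.
F3: holds.
F4: holds.
Valid on: F3, F4.

F3, F4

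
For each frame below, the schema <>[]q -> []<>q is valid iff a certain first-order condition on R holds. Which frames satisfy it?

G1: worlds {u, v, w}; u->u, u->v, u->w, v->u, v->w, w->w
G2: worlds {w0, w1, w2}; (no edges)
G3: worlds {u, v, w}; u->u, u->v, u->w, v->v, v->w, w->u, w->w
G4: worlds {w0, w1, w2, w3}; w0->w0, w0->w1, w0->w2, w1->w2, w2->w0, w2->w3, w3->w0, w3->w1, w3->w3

This is the axiom for convergence; its first-order frame correspondent is forall x forall y forall z (Rxy & Rxz -> exists w (Ryw & Rzw)).
G1: holds.
G2: holds.
G3: holds.
G4: fails — Rw0w1 and Rw0w2 but w1 and w2 have no common successor.
Valid on: G1, G2, G3.

G1, G2, G3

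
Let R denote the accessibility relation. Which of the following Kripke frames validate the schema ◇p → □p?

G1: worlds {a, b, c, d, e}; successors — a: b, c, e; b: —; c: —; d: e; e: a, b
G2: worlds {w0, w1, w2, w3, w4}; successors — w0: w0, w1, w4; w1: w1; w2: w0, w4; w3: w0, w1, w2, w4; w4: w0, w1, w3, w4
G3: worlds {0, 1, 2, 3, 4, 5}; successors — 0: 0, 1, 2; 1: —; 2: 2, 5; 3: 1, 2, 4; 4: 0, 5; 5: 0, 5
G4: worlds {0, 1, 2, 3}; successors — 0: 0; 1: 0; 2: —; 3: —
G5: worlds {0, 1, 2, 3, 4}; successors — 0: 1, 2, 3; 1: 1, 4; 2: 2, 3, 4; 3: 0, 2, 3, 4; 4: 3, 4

G4

The schema corresponds to partial functionality: ∀x ∀y ∀z (Rxy ∧ Rxz → y = z).
G1: fails — a sees both b and c.
G2: fails — w0 sees both w0 and w1.
G3: fails — 0 sees both 0 and 1.
G4: ✓.
G5: fails — 0 sees both 1 and 2.
Valid on: G4.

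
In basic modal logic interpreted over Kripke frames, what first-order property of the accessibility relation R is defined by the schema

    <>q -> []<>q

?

This schema is the 5 axiom.
Its frame correspondent is the Euclidean property — forall x forall y forall z (Rxy & Rxz -> Ryz).

the Euclidean property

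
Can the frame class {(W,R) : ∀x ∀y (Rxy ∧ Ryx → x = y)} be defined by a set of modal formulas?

If a class were modally definable it would be closed under surjective bounded morphisms (Goldblatt–Thomason).
The 4-cycle (worlds 0,1,2,3 with 0→1→2→3→0) is antisymmetric. Sending even-indexed worlds to • and odd-indexed worlds to ∘ is a surjective bounded morphism onto the two-world frame with •↔∘, which is not antisymmetric.
So no modal formula (or set of formulas) defines exactly the antisymmetric frames.

No — not modally definable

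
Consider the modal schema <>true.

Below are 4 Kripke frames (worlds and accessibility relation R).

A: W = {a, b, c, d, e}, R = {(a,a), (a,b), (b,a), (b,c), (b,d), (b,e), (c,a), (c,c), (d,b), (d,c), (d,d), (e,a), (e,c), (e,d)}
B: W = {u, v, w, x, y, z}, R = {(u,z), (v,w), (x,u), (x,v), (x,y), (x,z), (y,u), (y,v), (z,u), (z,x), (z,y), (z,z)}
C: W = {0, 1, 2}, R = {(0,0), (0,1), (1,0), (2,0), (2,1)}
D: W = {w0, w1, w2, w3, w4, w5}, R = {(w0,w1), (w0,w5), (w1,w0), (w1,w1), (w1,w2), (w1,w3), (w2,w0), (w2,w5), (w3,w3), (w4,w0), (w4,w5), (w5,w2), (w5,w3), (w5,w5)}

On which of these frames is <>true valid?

This is the axiom for seriality; its first-order frame correspondent is forall x exists y Rxy.
A: ✓.
B: fails — world w has no successor.
C: ✓.
D: ✓.
Valid on: A, C, D.

A, C, D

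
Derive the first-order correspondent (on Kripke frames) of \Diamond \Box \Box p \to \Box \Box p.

This is a Sahlqvist (Geach-type) schema ◇^1□^2p → □^2◇^0p.
First-order correspondent: \forall x \forall y \forall z ((xRy \wedge x R^2 z) \to \exists w (y R^2 w \wedge z = w)).

\forall x \forall y \forall z ((xRy \wedge x R^2 z) \to \exists w (y R^2 w \wedge z = w))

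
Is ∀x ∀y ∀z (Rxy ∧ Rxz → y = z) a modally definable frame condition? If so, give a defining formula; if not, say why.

Yes — defined by ◇p → □p

This is a Sahlqvist condition; the CD axiom ◇p → □p defines it.
Suppose ◇p→□p is valid. Take Rxy, Rxz and set V(p)={y}. Then ◇p at x, so □p at x, so p at z, i.e. z=y.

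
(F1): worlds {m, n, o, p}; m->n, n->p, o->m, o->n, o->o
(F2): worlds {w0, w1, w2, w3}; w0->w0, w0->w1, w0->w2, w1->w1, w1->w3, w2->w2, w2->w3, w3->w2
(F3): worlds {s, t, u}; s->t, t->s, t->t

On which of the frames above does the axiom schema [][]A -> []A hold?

The schema corresponds to density: forall x forall y (Rxy -> exists z (Rxz & Rzy)).
(F1): fails — Rnp but no z with Rnz and Rzp.
(F2): holds.
(F3): holds.
Valid on: (F2), (F3).

(F2), (F3)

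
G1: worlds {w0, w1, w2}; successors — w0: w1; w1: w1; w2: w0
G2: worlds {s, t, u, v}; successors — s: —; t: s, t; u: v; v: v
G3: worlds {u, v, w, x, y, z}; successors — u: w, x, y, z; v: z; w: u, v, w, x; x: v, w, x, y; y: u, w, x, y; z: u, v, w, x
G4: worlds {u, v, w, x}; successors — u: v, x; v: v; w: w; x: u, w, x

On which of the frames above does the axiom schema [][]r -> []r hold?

G2, G4

The schema corresponds to density: forall x forall y (Rxy -> exists z (Rxz & Rzy)).
G1: fails — Rw2w0 but no z with Rw2z and Rzw0.
G2: condition met.
G3: fails — Rvz but no t with Rvt and Rtz.
G4: condition met.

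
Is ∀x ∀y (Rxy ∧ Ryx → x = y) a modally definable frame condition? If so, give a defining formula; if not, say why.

Not modally definable

Modal frame validity is preserved under surjective bounded morphisms.
The 6-cycle (worlds s,t,u,v,w,x with s→t→u→v→w→x→s) is antisymmetric. Sending even-indexed worlds to s and odd-indexed worlds to t is a surjective bounded morphism onto the two-world frame with s↔t, which is not antisymmetric.
Hence antisymmetry is not modally definable.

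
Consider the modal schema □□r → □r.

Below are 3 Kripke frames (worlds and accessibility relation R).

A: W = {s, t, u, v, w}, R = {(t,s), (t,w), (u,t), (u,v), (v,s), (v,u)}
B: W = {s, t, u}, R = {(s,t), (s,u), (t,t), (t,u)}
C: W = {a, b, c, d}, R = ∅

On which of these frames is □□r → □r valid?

B, C

The schema corresponds to density: ∀x ∀y (Rxy → ∃z (Rxz ∧ Rzy)).
A: fails — Ruv but no z with Ruz and Rzv.
B: condition met.
C: condition met.
Valid on: B, C.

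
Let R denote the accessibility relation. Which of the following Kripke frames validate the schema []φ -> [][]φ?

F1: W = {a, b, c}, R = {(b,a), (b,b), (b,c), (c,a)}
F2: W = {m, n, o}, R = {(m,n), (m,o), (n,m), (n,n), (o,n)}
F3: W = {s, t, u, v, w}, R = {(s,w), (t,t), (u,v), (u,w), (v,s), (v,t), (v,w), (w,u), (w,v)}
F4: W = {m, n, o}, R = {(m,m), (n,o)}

The schema corresponds to transitivity: forall x forall y forall z (Rxy & Ryz -> Rxz).
F1: condition met.
F2: fails — Ron and Rnm but not Rom.
F3: fails — Ruv and Rvt but not Rut.
F4: condition met.

F1, F4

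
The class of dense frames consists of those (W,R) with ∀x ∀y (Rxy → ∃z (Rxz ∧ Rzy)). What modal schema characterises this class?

□□r → □r

The condition is density. The C4 schema □□r → □r defines it.
Suppose □□r→□r is valid. Take Rxy and set V(r)={w : xR²w}. Then □□r at x, so □r at x, so r at y, i.e. ∃z(Rxz∧Rzy).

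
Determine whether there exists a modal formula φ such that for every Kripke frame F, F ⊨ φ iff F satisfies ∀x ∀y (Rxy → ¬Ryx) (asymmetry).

If a class were modally definable it would be closed under surjective bounded morphisms (Goldblatt–Thomason).
The 5-cycle (worlds 0,1,2,3,4 with 0→1→2→3→4→0) is asymmetric. Mapping every world to a single reflexive point • is a surjective bounded morphism, and the reflexive point is not asymmetric (R•• but asymmetry requires ¬R••).
So the class is not modally definable.

No — not modally definable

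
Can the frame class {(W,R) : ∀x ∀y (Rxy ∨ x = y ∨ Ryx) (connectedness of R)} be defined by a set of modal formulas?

Any modally definable frame class is closed under disjoint unions.
Take 2 disjoint single-world reflexive frames: each is trivially connected, but their disjoint union has 2 worlds with no edge between distinct components, so it is not connected.
So no modal formula (or set of formulas) defines exactly the connected frames.

Not definable by any modal formula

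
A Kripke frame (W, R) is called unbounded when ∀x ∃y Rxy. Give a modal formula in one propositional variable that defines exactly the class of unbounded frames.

□q → ◇q

The condition is seriality. The D schema □q → ◇q defines it.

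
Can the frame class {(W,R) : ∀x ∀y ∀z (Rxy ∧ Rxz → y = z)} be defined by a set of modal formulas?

The condition is partial functionality. A defining modal formula is ◇q → □q.
Suppose ◇q→□q is valid. Take Rxy, Rxz and set V(q)={y}. Then ◇q at x, so □q at x, so q at z, i.e. z=y.

Yes, by ◇q → □q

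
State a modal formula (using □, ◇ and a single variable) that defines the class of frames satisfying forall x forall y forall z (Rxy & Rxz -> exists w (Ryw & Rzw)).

◇□s → □◇s

This is convergence; the standard corresponding axiom is .2: ◇□s → □◇s.
Suppose ◇□s→□◇s is valid. Take Rxy, Rxz and set V(s)={w : Ryw}. Then □s at y so ◇□s at x, so □◇s at x, so ◇s at z, giving w with Rzw and Ryw.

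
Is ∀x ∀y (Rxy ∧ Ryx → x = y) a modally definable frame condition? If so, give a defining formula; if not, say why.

Not modally definable

Modal frame validity is preserved under surjective bounded morphisms.
The 8-cycle (worlds 0,1,2,3,4,5,6,7 with 0→1→2→3→4→5→6→7→0) is antisymmetric. Sending even-indexed worlds to • and odd-indexed worlds to ∘ is a surjective bounded morphism onto the two-world frame with •↔∘, which is not antisymmetric.
So the class is not modally definable.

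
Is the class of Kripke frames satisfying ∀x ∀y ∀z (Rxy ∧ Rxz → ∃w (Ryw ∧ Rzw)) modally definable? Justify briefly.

Yes: it is convergence, defined by the .2 schema ◇□r → □◇r.
Suppose ◇□r→□◇r is valid. Take Rxy, Rxz and set V(r)={w : Ryw}. Then □r at y so ◇□r at x, so □◇r at x, so ◇r at z, giving w with Rzw and Ryw.

Yes, by ◇□r → □◇r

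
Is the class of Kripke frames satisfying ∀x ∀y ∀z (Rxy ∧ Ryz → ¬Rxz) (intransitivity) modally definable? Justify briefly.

If a class were modally definable it would be closed under surjective bounded morphisms (Goldblatt–Thomason).
The 3-cycle (worlds 0,1,2 with 0→1→2→0) is intransitive. Mapping every world to a single reflexive point • is a surjective bounded morphism; the reflexive point is not intransitive (R••∧R•• but R••).
Hence intransitivity is not modally definable.

Not modally definable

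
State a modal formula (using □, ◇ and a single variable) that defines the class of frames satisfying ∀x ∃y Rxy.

□s → ◇s

This is seriality; the standard corresponding axiom is D: □s → ◇s.
Suppose □s→◇s is valid. At any x set V(s)=W. Then □s at x, so ◇s at x, so x has a successor.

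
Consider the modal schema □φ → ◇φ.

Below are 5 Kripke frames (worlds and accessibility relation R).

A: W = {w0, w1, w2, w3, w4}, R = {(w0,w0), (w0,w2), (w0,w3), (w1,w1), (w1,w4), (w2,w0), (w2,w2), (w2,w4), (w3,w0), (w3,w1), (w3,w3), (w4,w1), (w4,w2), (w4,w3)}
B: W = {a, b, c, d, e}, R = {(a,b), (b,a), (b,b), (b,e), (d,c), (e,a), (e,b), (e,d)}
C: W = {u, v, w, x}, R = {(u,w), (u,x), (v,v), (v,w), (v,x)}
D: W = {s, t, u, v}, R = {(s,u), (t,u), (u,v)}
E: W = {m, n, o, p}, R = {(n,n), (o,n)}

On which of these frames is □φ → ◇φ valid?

This is the axiom for seriality; its first-order frame correspondent is ∀x ∃y Rxy.
A: holds.
B: fails — world c has no successor.
C: fails — world w has no successor.
D: fails — world v has no successor.
E: fails — world m has no successor.
Valid on: A.

A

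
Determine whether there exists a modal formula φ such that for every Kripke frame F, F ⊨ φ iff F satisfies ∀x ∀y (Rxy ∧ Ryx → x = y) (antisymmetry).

No

Modal frame validity is preserved under surjective bounded morphisms.
The 8-cycle (worlds s,t,u,v,w,x,y,z with s→t→u→v→w→x→y→z→s) is antisymmetric. Sending even-indexed worlds to a and odd-indexed worlds to b is a surjective bounded morphism onto the two-world frame with a↔b, which is not antisymmetric.
Hence antisymmetry is not modally definable.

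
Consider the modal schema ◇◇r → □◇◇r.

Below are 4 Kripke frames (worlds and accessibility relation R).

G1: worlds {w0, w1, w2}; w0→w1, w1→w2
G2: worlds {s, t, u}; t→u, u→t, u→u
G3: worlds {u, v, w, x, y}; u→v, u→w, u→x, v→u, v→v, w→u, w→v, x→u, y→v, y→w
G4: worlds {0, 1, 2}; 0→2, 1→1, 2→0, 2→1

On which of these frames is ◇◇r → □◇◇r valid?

G2

This is the axiom for a generalized confluence (Geach) condition; its first-order frame correspondent is ∀x ∀y ∀z ((xR²y ∧ xRz) → ∃w (y = w ∧ zR²w)).
G1: fails — w0R²w2, w0Rw1 but no w with w2=w and w1R²w.
G2: ✓.
G3: fails — uR²u, uRx but no t with u=t and xR²t.
G4: fails — 0R²0, 0R2 but no w with 0=w and 2R²w.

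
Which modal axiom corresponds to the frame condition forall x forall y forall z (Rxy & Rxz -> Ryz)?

◇s → □◇s

A defining formula is ◇s → □◇s (the 5 axiom).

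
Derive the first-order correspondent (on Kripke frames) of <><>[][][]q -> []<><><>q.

This is a Sahlqvist (Geach-type) schema ◇^2□^3q → □^1◇^3q.
Minimal-valuation argument: fix x; take any y with xR^2y and any z with xR^1z. Set V(q) to the set of worlds R-reachable from y in exactly 3 steps. Then □^3q holds at y, so the antecedent holds at x; validity forces ◇^3q at z, giving a w with zR^3w and yR^3w.
First-order correspondent: forall x forall y forall z ((x R^2 y & xRz) -> exists w (y R^3 w & z R^3 w)).

forall x forall y forall z ((x R^2 y & xRz) -> exists w (y R^3 w & z R^3 w))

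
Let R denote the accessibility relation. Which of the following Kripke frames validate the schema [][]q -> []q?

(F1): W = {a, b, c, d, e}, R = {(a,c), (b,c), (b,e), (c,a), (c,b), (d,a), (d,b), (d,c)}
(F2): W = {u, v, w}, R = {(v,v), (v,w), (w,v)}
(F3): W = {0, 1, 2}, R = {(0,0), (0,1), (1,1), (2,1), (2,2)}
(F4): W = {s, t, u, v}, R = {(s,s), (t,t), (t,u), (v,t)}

(F2), (F3), (F4)

Frame correspondent (Sahlqvist): forall x forall y (Rxy -> exists z (Rxz & Rzy)) — i.e. density.
(F1): fails — Rbc but no z with Rbz and Rzc.
(F2): ✓.
(F3): ✓.
(F4): ✓.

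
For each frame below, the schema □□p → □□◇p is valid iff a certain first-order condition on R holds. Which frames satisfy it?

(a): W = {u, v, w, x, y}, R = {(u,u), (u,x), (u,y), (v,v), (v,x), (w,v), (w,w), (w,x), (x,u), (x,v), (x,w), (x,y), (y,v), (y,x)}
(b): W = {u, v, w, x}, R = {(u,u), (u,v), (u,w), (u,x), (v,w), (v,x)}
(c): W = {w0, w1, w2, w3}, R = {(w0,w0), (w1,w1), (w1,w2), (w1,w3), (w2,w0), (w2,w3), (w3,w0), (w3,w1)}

(a), (c)

The schema corresponds to a generalized confluence (Geach) condition: ∀x ∀z (xR²z → ∃w (xR²w ∧ zRw)).
(a): ✓.
(b): fails — uR²w but no t with uR²t and wRt.
(c): ✓.
Valid on: (a), (c).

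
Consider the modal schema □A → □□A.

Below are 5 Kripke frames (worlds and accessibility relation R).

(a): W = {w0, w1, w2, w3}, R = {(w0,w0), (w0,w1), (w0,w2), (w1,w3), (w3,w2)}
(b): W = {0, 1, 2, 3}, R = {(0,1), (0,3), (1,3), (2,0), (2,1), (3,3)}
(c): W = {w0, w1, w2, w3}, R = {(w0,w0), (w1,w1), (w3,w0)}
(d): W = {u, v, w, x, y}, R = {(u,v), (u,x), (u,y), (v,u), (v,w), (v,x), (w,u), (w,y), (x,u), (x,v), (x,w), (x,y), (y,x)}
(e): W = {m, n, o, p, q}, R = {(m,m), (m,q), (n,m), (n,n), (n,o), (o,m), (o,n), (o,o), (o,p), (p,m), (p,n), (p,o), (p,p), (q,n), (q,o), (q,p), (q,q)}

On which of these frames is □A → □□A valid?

This is the axiom for transitivity; its first-order frame correspondent is ∀x ∀y ∀z (Rxy ∧ Ryz → Rxz).
(a): fails — Rw1w3 and Rw3w2 but not Rw1w2.
(b): fails — R20 and R03 but not R23.
(c): holds.
(d): fails — Ruv and Rvw but not Ruw.
(e): fails — Rom and Rmq but not Roq.

(c)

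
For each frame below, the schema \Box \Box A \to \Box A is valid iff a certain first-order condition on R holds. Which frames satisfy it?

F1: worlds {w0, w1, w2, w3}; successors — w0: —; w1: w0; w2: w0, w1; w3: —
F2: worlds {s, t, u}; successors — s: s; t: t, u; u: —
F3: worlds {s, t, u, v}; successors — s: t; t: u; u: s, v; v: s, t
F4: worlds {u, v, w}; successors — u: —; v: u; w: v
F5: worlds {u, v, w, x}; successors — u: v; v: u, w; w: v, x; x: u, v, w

This is the axiom for density; its first-order frame correspondent is \forall x \forall y (Rxy \to \exists z (Rxz \wedge Rzy)).
F1: fails — Rw1w0 but no z with Rw1z and Rzw0.
F2: holds.
F3: fails — Ruv but no z with Ruz and Rzv.
F4: fails — Rvu but no z with Rvz and Rzu.
F5: fails — Ruv but no z with Ruz and Rzv.
Valid on: F2.

F2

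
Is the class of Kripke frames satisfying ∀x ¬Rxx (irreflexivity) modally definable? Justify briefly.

Modal frame validity is preserved under surjective bounded morphisms.
The 4-cycle (worlds s,t,u,v with s→t→u→v→s) is irreflexive, and the map sending every world to a single reflexive point • is a surjective bounded morphism (forth: every edge maps to (•,•); back: every world has a successor). So any modal formula valid on the 4-cycle is also valid on the reflexive point, which is not irreflexive.
So the class is not modally definable.

Not definable by any modal formula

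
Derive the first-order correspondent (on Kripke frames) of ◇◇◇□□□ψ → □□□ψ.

∀x ∀y ∀z ((xR³y ∧ xR³z) → ∃w (yR³w ∧ z = w))

This is a Sahlqvist (Geach-type) schema ◇^3□^3ψ → □^3◇^0ψ.
Minimal-valuation argument: fix x; take any y with xR^3y and any z with xR^3z. Set V(ψ) to the set of worlds R-reachable from y in exactly 3 steps. Then □^3ψ holds at y, so the antecedent holds at x; validity forces ◇^0ψ at z, giving a w with zR^0w and yR^3w.
First-order correspondent: ∀x ∀y ∀z ((xR³y ∧ xR³z) → ∃w (yR³w ∧ z = w)).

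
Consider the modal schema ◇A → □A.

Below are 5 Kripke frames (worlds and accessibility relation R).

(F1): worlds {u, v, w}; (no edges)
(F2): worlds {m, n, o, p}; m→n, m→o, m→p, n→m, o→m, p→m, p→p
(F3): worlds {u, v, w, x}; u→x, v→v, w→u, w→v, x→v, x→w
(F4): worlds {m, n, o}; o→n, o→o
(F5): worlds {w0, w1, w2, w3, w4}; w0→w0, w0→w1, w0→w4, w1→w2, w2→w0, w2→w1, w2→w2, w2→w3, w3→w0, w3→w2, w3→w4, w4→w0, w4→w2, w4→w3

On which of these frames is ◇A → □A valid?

This is the axiom for partial functionality; its first-order frame correspondent is ∀x ∀y ∀z (Rxy ∧ Rxz → y = z).
(F1): holds.
(F2): fails — m sees both n and o.
(F3): fails — w sees both u and v.
(F4): fails — o sees both n and o.
(F5): fails — w0 sees both w0 and w1.

(F1)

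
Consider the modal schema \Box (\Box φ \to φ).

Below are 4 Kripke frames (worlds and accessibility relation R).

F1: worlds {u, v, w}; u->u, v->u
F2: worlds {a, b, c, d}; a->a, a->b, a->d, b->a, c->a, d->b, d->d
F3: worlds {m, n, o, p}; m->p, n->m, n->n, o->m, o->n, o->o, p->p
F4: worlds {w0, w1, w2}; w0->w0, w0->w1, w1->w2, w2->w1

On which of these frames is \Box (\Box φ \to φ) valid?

The schema corresponds to shift-reflexivity: \forall x \forall y (Rxy \to Ryy).
F1: holds.
F2: fails — Rab but not Rbb.
F3: fails — Rom but not Rmm.
F4: fails — Rw1w2 but not Rw2w2.
Valid on: F1.

F1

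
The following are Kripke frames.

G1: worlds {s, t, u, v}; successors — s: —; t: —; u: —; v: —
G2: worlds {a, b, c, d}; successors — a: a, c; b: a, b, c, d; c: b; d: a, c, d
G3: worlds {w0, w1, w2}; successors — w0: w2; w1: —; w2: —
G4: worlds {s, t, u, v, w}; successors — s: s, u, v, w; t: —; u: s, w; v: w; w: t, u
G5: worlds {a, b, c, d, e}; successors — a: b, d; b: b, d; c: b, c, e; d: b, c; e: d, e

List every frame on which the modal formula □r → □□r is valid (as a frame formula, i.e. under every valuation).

The schema corresponds to transitivity: ∀x ∀y ∀z (Rxy ∧ Ryz → Rxz).
G1: condition met.
G2: fails — Rdc and Rcb but not Rdb.
G3: condition met.
G4: fails — Ruw and Rwt but not Rut.
G5: fails — Rdc and Rce but not Rde.
Valid on: G1, G3.

G1, G3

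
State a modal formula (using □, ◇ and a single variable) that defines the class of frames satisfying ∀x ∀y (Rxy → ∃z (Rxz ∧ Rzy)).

□□r → □r

The condition is density. The C4 schema □□r → □r defines it.
Suppose □□r→□r is valid. Take Rxy and set V(r)={w : xR²w}. Then □□r at x, so □r at x, so r at y, i.e. ∃z(Rxz∧Rzy).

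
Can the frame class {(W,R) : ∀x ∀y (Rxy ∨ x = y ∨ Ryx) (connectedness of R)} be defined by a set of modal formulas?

Not modally definable

Any modally definable frame class is closed under disjoint unions.
Take 4 disjoint single-world reflexive frames: each is trivially connected, but their disjoint union has 4 worlds with no edge between distinct components, so it is not connected.
So the class is not modally definable.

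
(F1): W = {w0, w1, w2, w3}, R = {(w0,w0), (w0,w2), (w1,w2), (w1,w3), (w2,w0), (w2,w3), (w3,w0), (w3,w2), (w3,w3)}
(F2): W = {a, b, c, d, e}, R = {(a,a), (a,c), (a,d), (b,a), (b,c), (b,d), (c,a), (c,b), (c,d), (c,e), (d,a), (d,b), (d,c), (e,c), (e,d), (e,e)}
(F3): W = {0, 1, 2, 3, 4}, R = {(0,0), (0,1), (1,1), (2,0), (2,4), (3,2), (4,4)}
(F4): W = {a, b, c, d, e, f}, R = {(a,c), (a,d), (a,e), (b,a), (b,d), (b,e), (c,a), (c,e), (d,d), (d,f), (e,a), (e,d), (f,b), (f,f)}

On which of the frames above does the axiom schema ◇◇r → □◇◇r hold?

Frame correspondent (Sahlqvist): ∀x ∀y ∀z ((xR²y ∧ xRz) → ∃w (y = w ∧ zR²w)) — i.e. a generalized confluence (Geach) condition.
(F1): condition met.
(F2): condition met.
(F3): fails — 0R²0, 0R1 but no w with 0=w and 1R²w.
(F4): fails — aR²a, aRd but no w with a=w and dR²w.

(F1), (F2)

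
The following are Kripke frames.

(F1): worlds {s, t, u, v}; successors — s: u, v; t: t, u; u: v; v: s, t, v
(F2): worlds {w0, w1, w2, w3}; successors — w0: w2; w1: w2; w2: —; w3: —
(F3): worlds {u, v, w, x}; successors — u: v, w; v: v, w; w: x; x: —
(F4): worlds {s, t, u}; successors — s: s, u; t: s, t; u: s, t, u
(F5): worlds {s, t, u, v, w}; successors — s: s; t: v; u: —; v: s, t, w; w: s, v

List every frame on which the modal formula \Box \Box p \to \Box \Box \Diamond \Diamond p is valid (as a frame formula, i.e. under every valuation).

This is the axiom for a generalized confluence (Geach) condition; its first-order frame correspondent is \forall x \forall z (x R^2 z \to \exists w (x R^2 w \wedge z R^2 w)).
(F1): ✓.
(F2): ✓.
(F3): fails — uR²w but no t with uR²t and wR²t.
(F4): ✓.
(F5): ✓.

(F1), (F2), (F4), (F5)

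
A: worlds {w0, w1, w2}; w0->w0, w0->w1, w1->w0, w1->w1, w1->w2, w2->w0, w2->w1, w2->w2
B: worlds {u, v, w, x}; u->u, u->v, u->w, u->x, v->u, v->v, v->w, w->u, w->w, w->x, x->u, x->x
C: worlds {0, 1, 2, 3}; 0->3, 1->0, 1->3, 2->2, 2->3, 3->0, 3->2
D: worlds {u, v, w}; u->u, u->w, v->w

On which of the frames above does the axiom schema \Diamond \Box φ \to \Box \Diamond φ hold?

A, B

Frame correspondent (Sahlqvist): \forall x \forall y \forall z (Rxy \wedge Rxz \to \exists w (Ryw \wedge Rzw)) — i.e. convergence.
A: satisfies the condition.
B: satisfies the condition.
C: fails — R10 and R13 but 0 and 3 have no common successor.
D: fails — Ruw and Ruw but w and w have no common successor.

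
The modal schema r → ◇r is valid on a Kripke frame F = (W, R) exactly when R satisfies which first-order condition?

reflexivity

Replacing r by ¬r and contraposing gives the equivalent schema □r → r.
Suppose □r→r is valid. At any x set V(r)={w : Rxw}. Then □r holds at x, so r holds at x, i.e. Rxx.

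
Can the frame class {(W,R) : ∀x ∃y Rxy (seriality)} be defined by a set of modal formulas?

Definable; □p → ◇p defines it

Yes: it is seriality, defined by the D schema □p → ◇p.
Suppose □p→◇p is valid. At any x set V(p)=W. Then □p at x, so ◇p at x, so x has a successor.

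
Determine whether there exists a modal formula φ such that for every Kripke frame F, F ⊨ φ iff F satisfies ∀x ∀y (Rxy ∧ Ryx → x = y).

No

Any modally definable frame class is closed under surjective bounded morphisms.
The 6-cycle (worlds 0,1,2,3,4,5 with 0→1→2→3→4→5→0) is antisymmetric. Sending even-indexed worlds to s and odd-indexed worlds to t is a surjective bounded morphism onto the two-world frame with s↔t, which is not antisymmetric.
So no modal formula (or set of formulas) defines exactly the antisymmetric frames.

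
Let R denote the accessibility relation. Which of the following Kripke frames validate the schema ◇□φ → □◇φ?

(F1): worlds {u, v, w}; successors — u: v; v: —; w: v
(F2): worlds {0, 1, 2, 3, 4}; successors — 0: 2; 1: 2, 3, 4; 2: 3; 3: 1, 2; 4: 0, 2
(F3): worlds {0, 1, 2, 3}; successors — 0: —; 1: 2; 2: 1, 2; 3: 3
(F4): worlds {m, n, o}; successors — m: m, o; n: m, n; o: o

This is the axiom for convergence; its first-order frame correspondent is ∀x ∀y ∀z (Rxy ∧ Rxz → ∃w (Ryw ∧ Rzw)).
(F1): fails — Ruv and Ruv but v and v have no common successor.
(F2): fails — R12 and R14 but 2 and 4 have no common successor.
(F3): holds.
(F4): holds.
Valid on: (F3), (F4).

(F3), (F4)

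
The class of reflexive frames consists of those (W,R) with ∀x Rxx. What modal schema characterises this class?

The condition is reflexivity. The T schema □ψ → ψ defines it.
Suppose □ψ→ψ is valid. At any x set V(ψ)={w : Rxw}. Then □ψ holds at x, so ψ holds at x, i.e. Rxx.

□ψ → ψ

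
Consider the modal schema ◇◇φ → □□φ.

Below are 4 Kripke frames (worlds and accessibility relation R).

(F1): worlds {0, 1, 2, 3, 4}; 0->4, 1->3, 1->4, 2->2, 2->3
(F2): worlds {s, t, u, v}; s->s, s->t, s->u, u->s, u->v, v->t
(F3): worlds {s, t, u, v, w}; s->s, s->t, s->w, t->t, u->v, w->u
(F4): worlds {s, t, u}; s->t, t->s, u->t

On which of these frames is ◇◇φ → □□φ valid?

Frame correspondent (Sahlqvist): ∀x ∀y ∀z ((xR²y ∧ xR²z) → ∃w (y = w ∧ z = w)) — i.e. a generalized confluence (Geach) condition.
(F1): fails — 2R²2, 2R²3 but 2 ≠ 3.
(F2): fails — sR²s, sR²t but s ≠ t.
(F3): fails — sR²s, sR²t but s ≠ t.
(F4): ✓.
Valid on: (F4).

(F4)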